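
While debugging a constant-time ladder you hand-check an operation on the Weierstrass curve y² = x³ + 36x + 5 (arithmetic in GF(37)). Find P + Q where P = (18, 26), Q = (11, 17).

(18, 26) + (11, 17). λ = (17 - 26)/(11 - 18) ≡ 28/30 mod 37. 30⁻¹ ≡ 21 (mod 37), so λ ≡ 33.
  x = λ² - 18 - 11 = 1089 - 29 ≡ 24; y = λ·(18 - 24) - 26 ≡ 35. → (24, 35)

(24, 35)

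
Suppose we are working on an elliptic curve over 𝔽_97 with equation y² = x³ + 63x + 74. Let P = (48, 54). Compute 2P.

tangent at (48, 54): λ = (3·48² + 63)/(2·54) ≡ 88/11. 11⁻¹ ≡ 53 (mod 97), so λ ≡ 88·53 ≡ 8.
  x = λ² - 48 - 48 = 64 - 96 ≡ 65; y = λ·(48 - 65) - 54 ≡ 4. → (65, 4)

(65, 4)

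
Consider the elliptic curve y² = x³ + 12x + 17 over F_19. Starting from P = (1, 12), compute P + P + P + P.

Double-and-add on 4 = (100)₂. Start with P = (1, 12) for the leading 1-bit.
double: tangent at (1, 12): λ = (3·1² + 12)/(2·12) ≡ 15/5. 5⁻¹ ≡ 4 (mod 19), so λ ≡ 15·4 ≡ 3.
  x = λ² - 1 - 1 = 9 - 2 ≡ 7; y = λ·(1 - 7) - 12 ≡ 8. → (7, 8)
double: tangent at (7, 8): λ = (3·7² + 12)/(2·8) ≡ 7/16. 16⁻¹ ≡ 6 (mod 19), so λ ≡ 7·6 ≡ 4.
  x = λ² - 7 - 7 = 16 - 14 ≡ 2; y = λ·(7 - 2) - 8 ≡ 12. → (2, 12)

(2, 12)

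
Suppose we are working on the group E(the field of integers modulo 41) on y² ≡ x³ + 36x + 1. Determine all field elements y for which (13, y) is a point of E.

x³ + 36x + 1 = 2666 ≡ 1 (mod 41).
Square roots of 1 mod 41: 1 and 40 (since 1² = 1 ≡ 1).

1, 40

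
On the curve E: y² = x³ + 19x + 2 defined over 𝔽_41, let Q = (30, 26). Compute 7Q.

Repeated addition: build up to 7Q.
2Q: tangent at (30, 26): λ = (3·30² + 19)/(2·26) ≡ 13/11. 11⁻¹ ≡ 15 (mod 41), so λ ≡ 13·15 ≡ 31.
  x = λ² - 30 - 30 = 961 - 60 ≡ 40; y = λ·(30 - 40) - 26 ≡ 33. → (40, 33)
3Q: (40, 33) + (30, 26). λ = (26 - 33)/(30 - 40) ≡ 34/31 mod 41. 31⁻¹ ≡ 4 (mod 41), so λ ≡ 13.
  x = λ² - 40 - 30 = 169 - 70 ≡ 17; y = λ·(40 - 17) - 33 ≡ 20. → (17, 20)
4Q: (17, 20) + (30, 26). λ = (26 - 20)/(30 - 17) ≡ 6/13 mod 41. 13⁻¹ ≡ 19 (mod 41), so λ ≡ 32.
  x = λ² - 17 - 30 = 1024 - 47 ≡ 34; y = λ·(17 - 34) - 20 ≡ 10. → (34, 10)
5Q: (34, 10) + (30, 26). λ = (26 - 10)/(30 - 34) ≡ 16/37 mod 41. 37⁻¹ ≡ 10 (mod 41), so λ ≡ 37.
  x = λ² - 34 - 30 = 1369 - 64 ≡ 34; y = λ·(34 - 34) - 10 ≡ 31. → (34, 31)
6Q: (34, 31) + (30, 26). λ = (26 - 31)/(30 - 34) ≡ 36/37 mod 41. 37⁻¹ ≡ 10 (mod 41), so λ ≡ 32.
  x = λ² - 34 - 30 = 1024 - 64 ≡ 17; y = λ·(34 - 17) - 31 ≡ 21. → (17, 21)
7Q: (17, 21) + (30, 26). λ = (26 - 21)/(30 - 17) ≡ 5/13 mod 41. 13⁻¹ ≡ 19 (mod 41), so λ ≡ 13.
  x = λ² - 17 - 30 = 169 - 47 ≡ 40; y = λ·(17 - 40) - 21 ≡ 8. → (40, 8)

(40, 8)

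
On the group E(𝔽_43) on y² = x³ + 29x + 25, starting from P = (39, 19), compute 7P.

Double-and-add on 7 = (111)₂. Start with P = (39, 19) for the leading 1-bit.
double: tangent at (39, 19): λ = (3·39² + 29)/(2·19) ≡ 34/38. 38⁻¹ ≡ 17 (mod 43) since 38·17 = 646 ≡ 1, so λ ≡ 34·17 ≡ 19.
  x = λ² - 39 - 39 = 361 - 78 ≡ 25; y = λ·(39 - 25) - 19 ≡ 32. → (25, 32)
add P: (25, 32) + (39, 19). λ = (19 - 32)/(39 - 25) ≡ 30/14 mod 43. 14⁻¹ ≡ 40 (mod 43) since 14·40 = 560 ≡ 1, so λ ≡ 39.
  x = λ² - 25 - 39 = 1521 - 64 ≡ 38; y = λ·(25 - 38) - 32 ≡ 20. → (38, 20)
double: tangent at (38, 20): λ = (3·38² + 29)/(2·20) ≡ 18/40. 40⁻¹ ≡ 14 (mod 43), so λ ≡ 18·14 ≡ 37.
  x = λ² - 38 - 38 = 1369 - 76 ≡ 3; y = λ·(38 - 3) - 20 ≡ 28. → (3, 28)
add P: (3, 28) + (39, 19). λ = (19 - 28)/(39 - 3) ≡ 34/36 mod 43. 36⁻¹ ≡ 6 (mod 43), so λ ≡ 32.
  x = λ² - 3 - 39 = 1024 - 42 ≡ 36; y = λ·(3 - 36) - 28 ≡ 34. → (36, 34)

(36, 34)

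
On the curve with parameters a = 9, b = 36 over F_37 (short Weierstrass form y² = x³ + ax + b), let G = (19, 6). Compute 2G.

(29, 9)

tangent at (19, 6): λ = (3·19² + 9)/(2·6) ≡ 19/12. 12⁻¹ ≡ 34 (mod 37), so λ ≡ 19·34 ≡ 17.
  x = λ² - 19 - 19 = 289 - 38 ≡ 29; y = λ·(19 - 29) - 6 ≡ 9. → (29, 9)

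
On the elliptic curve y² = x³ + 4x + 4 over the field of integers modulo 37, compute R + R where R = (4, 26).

(30, 22)

tangent at (4, 26): λ = (3·4² + 4)/(2·26) ≡ 15/15. 15⁻¹ ≡ 5 (mod 37), so λ ≡ 15·5 ≡ 1.
  x = λ² - 4 - 4 = 1 - 8 ≡ 30; y = λ·(4 - 30) - 26 ≡ 22. → (30, 22)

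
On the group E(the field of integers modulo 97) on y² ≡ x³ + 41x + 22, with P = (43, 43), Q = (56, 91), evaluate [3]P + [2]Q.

First 3P:
Repeated addition: build up to 3P.
2P: tangent at (43, 43): λ = (3·43² + 41)/(2·43) ≡ 59/86. 86⁻¹ ≡ 44 (mod 97), so λ ≡ 59·44 ≡ 74.
  x = λ² - 43 - 43 = 5476 - 86 ≡ 55; y = λ·(43 - 55) - 43 ≡ 39. → (55, 39)
3P: (55, 39) + (43, 43). λ = (43 - 39)/(43 - 55) ≡ 4/85 mod 97. 85⁻¹ ≡ 8 (mod 97), so λ ≡ 32.
  x = λ² - 55 - 43 = 1024 - 98 ≡ 53; y = λ·(55 - 53) - 39 ≡ 25. → (53, 25)
3P = (53, 25).
Next 2Q:
Repeated addition: build up to 2Q.
2Q: tangent at (56, 91): λ = (3·56² + 41)/(2·91) ≡ 40/85. 85⁻¹ ≡ 8 (mod 97), so λ ≡ 40·8 ≡ 29.
  x = λ² - 56 - 56 = 841 - 112 ≡ 50; y = λ·(56 - 50) - 91 ≡ 83. → (50, 83)
2Q = (50, 83).
Finally 3P + 2Q:
(53, 25) + (50, 83). λ = (83 - 25)/(50 - 53) ≡ 58/94 mod 97. 94⁻¹ ≡ 32 (mod 97), so λ ≡ 13.
  x = λ² - 53 - 50 = 169 - 103 ≡ 66; y = λ·(53 - 66) - 25 ≡ 0. → (66, 0)

(66, 0)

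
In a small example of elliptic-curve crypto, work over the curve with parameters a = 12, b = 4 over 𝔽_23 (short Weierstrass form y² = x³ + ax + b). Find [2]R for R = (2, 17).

tangent at (2, 17): λ = (3·2² + 12)/(2·17) ≡ 1/11. 11⁻¹ ≡ 21 (mod 23), so λ ≡ 1·21 ≡ 21.
  x = λ² - 2 - 2 = 441 - 4 ≡ 0; y = λ·(2 - 0) - 17 ≡ 2. → (0, 2)

(0, 2)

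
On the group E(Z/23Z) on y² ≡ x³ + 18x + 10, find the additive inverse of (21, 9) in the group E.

(21, 14)

-(21, 9) = (21, -9 mod 23) = (21, 14).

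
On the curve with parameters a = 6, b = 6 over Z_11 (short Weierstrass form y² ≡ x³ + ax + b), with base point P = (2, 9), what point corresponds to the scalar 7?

Double-and-add on 7 = (111)₂. Start with P = (2, 9) for the leading 1-bit.
double: tangent at (2, 9): λ = (3·2² + 6)/(2·9) ≡ 7/7. 7⁻¹ ≡ 8 (mod 11), so λ ≡ 7·8 ≡ 1.
  x = λ² - 2 - 2 = 1 - 4 ≡ 8; y = λ·(2 - 8) - 9 ≡ 7. → (8, 7)
add P: (8, 7) + (2, 9). λ = (9 - 7)/(2 - 8) ≡ 2/5 mod 11. 5⁻¹ ≡ 9 (mod 11) since 5·9 = 45 ≡ 1, so λ ≡ 7.
  x = λ² - 8 - 2 = 49 - 10 ≡ 6; y = λ·(8 - 6) - 7 ≡ 7. → (6, 7)
double: tangent at (6, 7): λ = (3·6² + 6)/(2·7) ≡ 4/3. 3⁻¹ ≡ 4 (mod 11), so λ ≡ 4·4 ≡ 5.
  x = λ² - 6 - 6 = 25 - 12 ≡ 2; y = λ·(6 - 2) - 7 ≡ 2. → (2, 2)
add P: (2, 2) + (2, 9): same x and y₁ ≡ -y₂, so the sum is O.

O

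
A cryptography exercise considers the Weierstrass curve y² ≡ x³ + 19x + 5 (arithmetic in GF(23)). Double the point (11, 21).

(19, 7)

tangent at (11, 21): λ = (3·11² + 19)/(2·21) ≡ 14/19. 19⁻¹ ≡ 17 (mod 23) since 19·17 = 323 ≡ 1, so λ ≡ 14·17 ≡ 8.
  x = λ² - 11 - 11 = 64 - 22 ≡ 19; y = λ·(11 - 19) - 21 ≡ 7. → (19, 7)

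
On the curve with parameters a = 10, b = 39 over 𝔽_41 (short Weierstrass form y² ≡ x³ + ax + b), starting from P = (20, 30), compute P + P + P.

(21, 30)

Repeated addition: build up to 3P.
2P: tangent at (20, 30): λ = (3·20² + 10)/(2·30) ≡ 21/19. 19⁻¹ ≡ 13 (mod 41) since 19·13 = 247 ≡ 1, so λ ≡ 21·13 ≡ 27.
  x = λ² - 20 - 20 = 729 - 40 ≡ 33; y = λ·(20 - 33) - 30 ≡ 29. → (33, 29)
3P: (33, 29) + (20, 30). λ = (30 - 29)/(20 - 33) ≡ 1/28 mod 41. 28⁻¹ ≡ 22 (mod 41), so λ ≡ 22.
  x = λ² - 33 - 20 = 484 - 53 ≡ 21; y = λ·(33 - 21) - 29 ≡ 30. → (21, 30)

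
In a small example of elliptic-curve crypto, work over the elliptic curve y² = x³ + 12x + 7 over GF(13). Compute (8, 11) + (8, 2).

The two points share x = 8 and their y-coordinates satisfy 11 + 2 ≡ 0 (mod 13), so they are inverses. Their sum is ∞.

O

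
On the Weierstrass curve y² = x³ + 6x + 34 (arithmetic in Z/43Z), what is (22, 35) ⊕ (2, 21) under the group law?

(22, 35) + (2, 21). λ = (21 - 35)/(2 - 22) ≡ 29/23 mod 43. 23⁻¹ ≡ 15 (mod 43), so λ ≡ 5.
  x = λ² - 22 - 2 = 25 - 24 ≡ 1; y = λ·(22 - 1) - 35 ≡ 27. → (1, 27)

(1, 27)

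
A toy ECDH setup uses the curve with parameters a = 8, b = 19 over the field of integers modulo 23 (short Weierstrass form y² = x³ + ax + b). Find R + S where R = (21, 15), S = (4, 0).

(21, 15) + (4, 0). λ = (0 - 15)/(4 - 21) ≡ 8/6 mod 23. 6⁻¹ ≡ 4 (mod 23), so λ ≡ 9.
  x = λ² - 21 - 4 = 81 - 25 ≡ 10; y = λ·(21 - 10) - 15 ≡ 15. → (10, 15)

(10, 15)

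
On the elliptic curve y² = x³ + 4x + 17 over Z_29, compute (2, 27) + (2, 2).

The two points share x = 2 and their y-coordinates satisfy 27 + 2 ≡ 0 (mod 29), so they are inverses. Their sum is ∞.

O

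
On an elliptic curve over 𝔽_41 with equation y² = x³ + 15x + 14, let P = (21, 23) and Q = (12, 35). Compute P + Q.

(21, 23) + (12, 35). λ = (35 - 23)/(12 - 21) ≡ 12/32 mod 41. 32⁻¹ ≡ 9 (mod 41) since 32·9 = 288 ≡ 1, so λ ≡ 26.
  x = λ² - 21 - 12 = 676 - 33 ≡ 28; y = λ·(21 - 28) - 23 ≡ 0. → (28, 0)

(28, 0)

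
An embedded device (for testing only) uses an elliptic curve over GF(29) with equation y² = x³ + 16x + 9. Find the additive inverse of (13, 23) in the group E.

(13, 6)

-(13, 23) = (13, -23 mod 29) = (13, 6).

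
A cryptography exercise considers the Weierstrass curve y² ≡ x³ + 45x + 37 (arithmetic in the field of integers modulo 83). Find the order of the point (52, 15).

2P: tangent at (52, 15): λ = (3·52² + 45)/(2·15) ≡ 23/30. 30⁻¹ ≡ 36 (mod 83), so λ ≡ 23·36 ≡ 81.
  x = λ² - 52 - 52 = 6561 - 104 ≡ 66; y = λ·(52 - 66) - 15 ≡ 13. → (66, 13)
3P: (66, 13) + (52, 15). λ = (15 - 13)/(52 - 66) ≡ 2/69 mod 83. 69⁻¹ ≡ 77 (mod 83), so λ ≡ 71.
  x = λ² - 66 - 52 = 5041 - 118 ≡ 26; y = λ·(66 - 26) - 13 ≡ 5. → (26, 5)
4P: (26, 5) + (52, 15). λ = (15 - 5)/(52 - 26) ≡ 10/26 mod 83. 26⁻¹ ≡ 16 (mod 83) since 26·16 = 416 ≡ 1, so λ ≡ 77.
  x = λ² - 26 - 52 = 5929 - 78 ≡ 41; y = λ·(26 - 41) - 5 ≡ 2. → (41, 2)
5P: (41, 2) + (52, 15). λ = (15 - 2)/(52 - 41) ≡ 13/11 mod 83. 11⁻¹ ≡ 68 (mod 83) since 11·68 = 748 ≡ 1, so λ ≡ 54.
  x = λ² - 41 - 52 = 2916 - 93 ≡ 1; y = λ·(41 - 1) - 2 ≡ 0. → (1, 0)
6P: (1, 0) + (52, 15). λ = (15 - 0)/(52 - 1) ≡ 15/51 mod 83. 51⁻¹ ≡ 70 (mod 83) since 51·70 = 3570 ≡ 1, so λ ≡ 54.
  x = λ² - 1 - 52 = 2916 - 53 ≡ 41; y = λ·(1 - 41) - 0 ≡ 81. → (41, 81)
7P: (41, 81) + (52, 15). λ = (15 - 81)/(52 - 41) ≡ 17/11 mod 83. 11⁻¹ ≡ 68 (mod 83), so λ ≡ 77.
  x = λ² - 41 - 52 = 5929 - 93 ≡ 26; y = λ·(41 - 26) - 81 ≡ 78. → (26, 78)
8P: (26, 78) + (52, 15). λ = (15 - 78)/(52 - 26) ≡ 20/26 mod 83. 26⁻¹ ≡ 16 (mod 83) since 26·16 = 416 ≡ 1, so λ ≡ 71.
  x = λ² - 26 - 52 = 5041 - 78 ≡ 66; y = λ·(26 - 66) - 78 ≡ 70. → (66, 70)
9P: (66, 70) + (52, 15). λ = (15 - 70)/(52 - 66) ≡ 28/69 mod 83. 69⁻¹ ≡ 77 (mod 83) since 69·77 = 5313 ≡ 1, so λ ≡ 81.
  x = λ² - 66 - 52 = 6561 - 118 ≡ 52; y = λ·(66 - 52) - 70 ≡ 68. → (52, 68)
10P: (52, 68) + (52, 15): same x and y₁ ≡ -y₂, so the sum is ∞.
10P = ∞, so the order is 10.

10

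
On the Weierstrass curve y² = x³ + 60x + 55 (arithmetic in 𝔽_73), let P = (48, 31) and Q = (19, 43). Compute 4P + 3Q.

First 4P:
Double-and-add on 4 = (100)₂. Start with P = (48, 31) for the leading 1-bit.
double: tangent at (48, 31): λ = (3·48² + 60)/(2·31) ≡ 37/62. 62⁻¹ ≡ 53 (mod 73), so λ ≡ 37·53 ≡ 63.
  x = λ² - 48 - 48 = 3969 - 96 ≡ 4; y = λ·(48 - 4) - 31 ≡ 40. → (4, 40)
double: tangent at (4, 40): λ = (3·4² + 60)/(2·40) ≡ 35/7. 7⁻¹ ≡ 21 (mod 73), so λ ≡ 35·21 ≡ 5.
  x = λ² - 4 - 4 = 25 - 8 ≡ 17; y = λ·(4 - 17) - 40 ≡ 41. → (17, 41)
4P = (17, 41).
Next 3Q:
Repeated addition: build up to 3Q.
2Q: tangent at (19, 43): λ = (3·19² + 60)/(2·43) ≡ 48/13. 13⁻¹ ≡ 45 (mod 73), so λ ≡ 48·45 ≡ 43.
  x = λ² - 19 - 19 = 1849 - 38 ≡ 59; y = λ·(19 - 59) - 43 ≡ 62. → (59, 62)
3Q: (59, 62) + (19, 43). λ = (43 - 62)/(19 - 59) ≡ 54/33 mod 73. 33⁻¹ ≡ 31 (mod 73), so λ ≡ 68.
  x = λ² - 59 - 19 = 4624 - 78 ≡ 20; y = λ·(59 - 20) - 62 ≡ 35. → (20, 35)
3Q = (20, 35).
Finally 4P + 3Q:
(17, 41) + (20, 35). λ = (35 - 41)/(20 - 17) ≡ 67/3 mod 73. 3⁻¹ ≡ 49 (mod 73), so λ ≡ 71.
  x = λ² - 17 - 20 = 5041 - 37 ≡ 40; y = λ·(17 - 40) - 41 ≡ 5. → (40, 5)

(40, 5)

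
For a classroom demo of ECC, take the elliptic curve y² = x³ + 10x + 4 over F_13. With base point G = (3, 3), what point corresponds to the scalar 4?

(5, 6)

Double-and-add on 4 = (100)₂. Start with G = (3, 3) for the leading 1-bit.
double: tangent at (3, 3): λ = (3·3² + 10)/(2·3) ≡ 11/6. 6⁻¹ ≡ 11 (mod 13), so λ ≡ 11·11 ≡ 4.
  x = λ² - 3 - 3 = 16 - 6 ≡ 10; y = λ·(3 - 10) - 3 ≡ 8. → (10, 8)
double: tangent at (10, 8): λ = (3·10² + 10)/(2·8) ≡ 11/3. 3⁻¹ ≡ 9 (mod 13), so λ ≡ 11·9 ≡ 8.
  x = λ² - 10 - 10 = 64 - 20 ≡ 5; y = λ·(10 - 5) - 8 ≡ 6. → (5, 6)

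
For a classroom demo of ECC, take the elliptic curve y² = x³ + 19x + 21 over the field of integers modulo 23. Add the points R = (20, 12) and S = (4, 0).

(20, 12) + (4, 0). λ = (0 - 12)/(4 - 20) ≡ 11/7 mod 23. 7⁻¹ ≡ 10 (mod 23), so λ ≡ 18.
  x = λ² - 20 - 4 = 324 - 24 ≡ 1; y = λ·(20 - 1) - 12 ≡ 8. → (1, 8)

(1, 8)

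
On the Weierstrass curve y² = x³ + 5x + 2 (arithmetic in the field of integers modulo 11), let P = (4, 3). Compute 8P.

Double-and-add on 8 = (1000)₂. Start with P = (4, 3) for the leading 1-bit.
double: tangent at (4, 3): λ = (3·4² + 5)/(2·3) ≡ 9/6. 6⁻¹ ≡ 2 (mod 11) since 6·2 = 12 ≡ 1, so λ ≡ 9·2 ≡ 7.
  x = λ² - 4 - 4 = 49 - 8 ≡ 8; y = λ·(4 - 8) - 3 ≡ 2. → (8, 2)
double: tangent at (8, 2): λ = (3·8² + 5)/(2·2) ≡ 10/4. 4⁻¹ ≡ 3 (mod 11), so λ ≡ 10·3 ≡ 8.
  x = λ² - 8 - 8 = 64 - 16 ≡ 4; y = λ·(8 - 4) - 2 ≡ 8. → (4, 8)
double: tangent at (4, 8): λ = (3·4² + 5)/(2·8) ≡ 9/5. 5⁻¹ ≡ 9 (mod 11), so λ ≡ 9·9 ≡ 4.
  x = λ² - 4 - 4 = 16 - 8 ≡ 8; y = λ·(4 - 8) - 8 ≡ 9. → (8, 9)

(8, 9)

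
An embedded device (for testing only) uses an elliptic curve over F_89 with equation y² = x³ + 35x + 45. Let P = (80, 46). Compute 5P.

Double-and-add on 5 = (101)₂. Start with P = (80, 46) for the leading 1-bit.
double: tangent at (80, 46): λ = (3·80² + 35)/(2·46) ≡ 11/3. 3⁻¹ ≡ 30 (mod 89), so λ ≡ 11·30 ≡ 63.
  x = λ² - 80 - 80 = 3969 - 160 ≡ 71; y = λ·(80 - 71) - 46 ≡ 76. → (71, 76)
double: tangent at (71, 76): λ = (3·71² + 35)/(2·76) ≡ 28/63. 63⁻¹ ≡ 65 (mod 89), so λ ≡ 28·65 ≡ 40.
  x = λ² - 71 - 71 = 1600 - 142 ≡ 34; y = λ·(71 - 34) - 76 ≡ 69. → (34, 69)
add P: (34, 69) + (80, 46). λ = (46 - 69)/(80 - 34) ≡ 66/46 mod 89. 46⁻¹ ≡ 60 (mod 89) since 46·60 = 2760 ≡ 1, so λ ≡ 44.
  x = λ² - 34 - 80 = 1936 - 114 ≡ 42; y = λ·(34 - 42) - 69 ≡ 24. → (42, 24)

(42, 24)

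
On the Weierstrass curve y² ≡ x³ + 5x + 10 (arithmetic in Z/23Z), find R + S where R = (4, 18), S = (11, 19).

(4, 18) + (11, 19). λ = (19 - 18)/(11 - 4) ≡ 1/7 mod 23. 7⁻¹ ≡ 10 (mod 23), so λ ≡ 10.
  x = λ² - 4 - 11 = 100 - 15 ≡ 16; y = λ·(4 - 16) - 18 ≡ 0. → (16, 0)

(16, 0)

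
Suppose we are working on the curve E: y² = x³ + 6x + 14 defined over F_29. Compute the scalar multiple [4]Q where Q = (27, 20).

Double-and-add on 4 = (100)₂. Start with Q = (27, 20) for the leading 1-bit.
double: tangent at (27, 20): λ = (3·27² + 6)/(2·20) ≡ 18/11. 11⁻¹ ≡ 8 (mod 29), so λ ≡ 18·8 ≡ 28.
  x = λ² - 27 - 27 = 784 - 54 ≡ 5; y = λ·(27 - 5) - 20 ≡ 16. → (5, 16)
double: tangent at (5, 16): λ = (3·5² + 6)/(2·16) ≡ 23/3. 3⁻¹ ≡ 10 (mod 29), so λ ≡ 23·10 ≡ 27.
  x = λ² - 5 - 5 = 729 - 10 ≡ 23; y = λ·(5 - 23) - 16 ≡ 20. → (23, 20)

(23, 20)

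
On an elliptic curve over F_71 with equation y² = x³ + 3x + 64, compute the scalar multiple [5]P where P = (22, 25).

Repeated addition: build up to 5P.
2P: tangent at (22, 25): λ = (3·22² + 3)/(2·25) ≡ 35/50. 50⁻¹ ≡ 27 (mod 71) since 50·27 = 1350 ≡ 1, so λ ≡ 35·27 ≡ 22.
  x = λ² - 22 - 22 = 484 - 44 ≡ 14; y = λ·(22 - 14) - 25 ≡ 9. → (14, 9)
3P: (14, 9) + (22, 25). λ = (25 - 9)/(22 - 14) ≡ 16/8 mod 71. 8⁻¹ ≡ 9 (mod 71), so λ ≡ 2.
  x = λ² - 14 - 22 = 4 - 36 ≡ 39; y = λ·(14 - 39) - 9 ≡ 12. → (39, 12)
4P: (39, 12) + (22, 25). λ = (25 - 12)/(22 - 39) ≡ 13/54 mod 71. 54⁻¹ ≡ 25 (mod 71), so λ ≡ 41.
  x = λ² - 39 - 22 = 1681 - 61 ≡ 58; y = λ·(39 - 58) - 12 ≡ 61. → (58, 61)
5P: (58, 61) + (22, 25). λ = (25 - 61)/(22 - 58) ≡ 35/35 mod 71. 35⁻¹ ≡ 69 (mod 71), so λ ≡ 1.
  x = λ² - 58 - 22 = 1 - 80 ≡ 63; y = λ·(58 - 63) - 61 ≡ 5. → (63, 5)

(63, 5)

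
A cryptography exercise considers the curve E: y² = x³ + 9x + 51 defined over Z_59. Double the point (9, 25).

(58, 49)

tangent at (9, 25): λ = (3·9² + 9)/(2·25) ≡ 16/50. 50⁻¹ ≡ 13 (mod 59) since 50·13 = 650 ≡ 1, so λ ≡ 16·13 ≡ 31.
  x = λ² - 9 - 9 = 961 - 18 ≡ 58; y = λ·(9 - 58) - 25 ≡ 49. → (58, 49)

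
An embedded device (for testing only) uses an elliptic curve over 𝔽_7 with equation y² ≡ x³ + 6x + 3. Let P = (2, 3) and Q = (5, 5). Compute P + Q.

(2, 4)

(2, 3) + (5, 5). λ = (5 - 3)/(5 - 2) ≡ 2/3 mod 7. 3⁻¹ ≡ 5 (mod 7), so λ ≡ 3.
  x = λ² - 2 - 5 = 9 - 7 ≡ 2; y = λ·(2 - 2) - 3 ≡ 4. → (2, 4)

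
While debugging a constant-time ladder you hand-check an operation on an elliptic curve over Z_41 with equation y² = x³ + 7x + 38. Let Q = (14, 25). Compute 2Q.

(23, 36)

tangent at (14, 25): λ = (3·14² + 7)/(2·25) ≡ 21/9. 9⁻¹ ≡ 32 (mod 41) since 9·32 = 288 ≡ 1, so λ ≡ 21·32 ≡ 16.
  x = λ² - 14 - 14 = 256 - 28 ≡ 23; y = λ·(14 - 23) - 25 ≡ 36. → (23, 36)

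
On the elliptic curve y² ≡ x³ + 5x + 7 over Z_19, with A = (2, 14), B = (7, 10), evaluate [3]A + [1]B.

(18, 1)

First 3A:
Repeated addition: build up to 3A.
2A: tangent at (2, 14): λ = (3·2² + 5)/(2·14) ≡ 17/9. 9⁻¹ ≡ 17 (mod 19) since 9·17 = 153 ≡ 1, so λ ≡ 17·17 ≡ 4.
  x = λ² - 2 - 2 = 16 - 4 ≡ 12; y = λ·(2 - 12) - 14 ≡ 3. → (12, 3)
3A: (12, 3) + (2, 14). λ = (14 - 3)/(2 - 12) ≡ 11/9 mod 19. 9⁻¹ ≡ 17 (mod 19), so λ ≡ 16.
  x = λ² - 12 - 2 = 256 - 14 ≡ 14; y = λ·(12 - 14) - 3 ≡ 3. → (14, 3)
3A = (14, 3).
Finally 3A + B:
(14, 3) + (7, 10). λ = (10 - 3)/(7 - 14) ≡ 7/12 mod 19. 12⁻¹ ≡ 8 (mod 19), so λ ≡ 18.
  x = λ² - 14 - 7 = 324 - 21 ≡ 18; y = λ·(14 - 18) - 3 ≡ 1. → (18, 1)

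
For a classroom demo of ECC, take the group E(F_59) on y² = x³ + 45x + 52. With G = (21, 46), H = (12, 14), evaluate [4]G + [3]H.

First 4G:
Double-and-add on 4 = (100)₂. Start with G = (21, 46) for the leading 1-bit.
double: tangent at (21, 46): λ = (3·21² + 45)/(2·46) ≡ 11/33. 33⁻¹ ≡ 34 (mod 59), so λ ≡ 11·34 ≡ 20.
  x = λ² - 21 - 21 = 400 - 42 ≡ 4; y = λ·(21 - 4) - 46 ≡ 58. → (4, 58)
double: tangent at (4, 58): λ = (3·4² + 45)/(2·58) ≡ 34/57. 57⁻¹ ≡ 29 (mod 59), so λ ≡ 34·29 ≡ 42.
  x = λ² - 4 - 4 = 1764 - 8 ≡ 45; y = λ·(4 - 45) - 58 ≡ 49. → (45, 49)
4G = (45, 49).
Next 3H:
Repeated addition: build up to 3H.
2H: tangent at (12, 14): λ = (3·12² + 45)/(2·14) ≡ 5/28. 28⁻¹ ≡ 19 (mod 59), so λ ≡ 5·19 ≡ 36.
  x = λ² - 12 - 12 = 1296 - 24 ≡ 33; y = λ·(12 - 33) - 14 ≡ 56. → (33, 56)
3H: (33, 56) + (12, 14). λ = (14 - 56)/(12 - 33) ≡ 17/38 mod 59. 38⁻¹ ≡ 14 (mod 59), so λ ≡ 2.
  x = λ² - 33 - 12 = 4 - 45 ≡ 18; y = λ·(33 - 18) - 56 ≡ 33. → (18, 33)
3H = (18, 33).
Finally 4G + 3H:
(45, 49) + (18, 33). λ = (33 - 49)/(18 - 45) ≡ 43/32 mod 59. 32⁻¹ ≡ 24 (mod 59) since 32·24 = 768 ≡ 1, so λ ≡ 29.
  x = λ² - 45 - 18 = 841 - 63 ≡ 11; y = λ·(45 - 11) - 49 ≡ 52. → (11, 52)

(11, 52)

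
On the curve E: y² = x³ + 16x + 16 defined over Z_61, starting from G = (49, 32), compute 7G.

Double-and-add on 7 = (111)₂. Start with G = (49, 32) for the leading 1-bit.
double: tangent at (49, 32): λ = (3·49² + 16)/(2·32) ≡ 21/3. 3⁻¹ ≡ 41 (mod 61) since 3·41 = 123 ≡ 1, so λ ≡ 21·41 ≡ 7.
  x = λ² - 49 - 49 = 49 - 98 ≡ 12; y = λ·(49 - 12) - 32 ≡ 44. → (12, 44)
add G: (12, 44) + (49, 32). λ = (32 - 44)/(49 - 12) ≡ 49/37 mod 61. 37⁻¹ ≡ 33 (mod 61), so λ ≡ 31.
  x = λ² - 12 - 49 = 961 - 61 ≡ 46; y = λ·(12 - 46) - 44 ≡ 0. → (46, 0)
double: (46, 0) + (46, 0): same x and y₁ ≡ -y₂, so the sum is 𝒪.
add G: 𝒪 + (49, 32) = (49, 32) (identity).

(49, 32)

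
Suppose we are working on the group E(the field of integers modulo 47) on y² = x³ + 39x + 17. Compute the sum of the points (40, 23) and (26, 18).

(37, 15)

(40, 23) + (26, 18). λ = (18 - 23)/(26 - 40) ≡ 42/33 mod 47. 33⁻¹ ≡ 10 (mod 47) since 33·10 = 330 ≡ 1, so λ ≡ 44.
  x = λ² - 40 - 26 = 1936 - 66 ≡ 37; y = λ·(40 - 37) - 23 ≡ 15. → (37, 15)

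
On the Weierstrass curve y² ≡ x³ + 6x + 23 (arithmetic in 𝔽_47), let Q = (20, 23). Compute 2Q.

(28, 37)

tangent at (20, 23): λ = (3·20² + 6)/(2·23) ≡ 31/46. 46⁻¹ ≡ 46 (mod 47) since 46·46 = 2116 ≡ 1, so λ ≡ 31·46 ≡ 16.
  x = λ² - 20 - 20 = 256 - 40 ≡ 28; y = λ·(20 - 28) - 23 ≡ 37. → (28, 37)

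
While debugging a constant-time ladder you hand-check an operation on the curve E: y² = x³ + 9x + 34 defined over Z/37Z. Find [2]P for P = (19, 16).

(9, 20)

tangent at (19, 16): λ = (3·19² + 9)/(2·16) ≡ 19/32. 32⁻¹ ≡ 22 (mod 37), so λ ≡ 19·22 ≡ 11.
  x = λ² - 19 - 19 = 121 - 38 ≡ 9; y = λ·(19 - 9) - 16 ≡ 20. → (9, 20)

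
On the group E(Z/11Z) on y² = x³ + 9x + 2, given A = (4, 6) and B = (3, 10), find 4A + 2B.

First 4A:
Double-and-add on 4 = (100)₂. Start with A = (4, 6) for the leading 1-bit.
double: tangent at (4, 6): λ = (3·4² + 9)/(2·6) ≡ 2/1. 1⁻¹ ≡ 1 (mod 11) since 1·1 = 1 ≡ 1, so λ ≡ 2·1 ≡ 2.
  x = λ² - 4 - 4 = 4 - 8 ≡ 7; y = λ·(4 - 7) - 6 ≡ 10. → (7, 10)
double: tangent at (7, 10): λ = (3·7² + 9)/(2·10) ≡ 2/9. 9⁻¹ ≡ 5 (mod 11) since 9·5 = 45 ≡ 1, so λ ≡ 2·5 ≡ 10.
  x = λ² - 7 - 7 = 100 - 14 ≡ 9; y = λ·(7 - 9) - 10 ≡ 3. → (9, 3)
4A = (9, 3).
Next 2B:
Repeated addition: build up to 2B.
2B: tangent at (3, 10): λ = (3·3² + 9)/(2·10) ≡ 3/9. 9⁻¹ ≡ 5 (mod 11) since 9·5 = 45 ≡ 1, so λ ≡ 3·5 ≡ 4.
  x = λ² - 3 - 3 = 16 - 6 ≡ 10; y = λ·(3 - 10) - 10 ≡ 6. → (10, 6)
2B = (10, 6).
Finally 4A + 2B:
(9, 3) + (10, 6). λ = (6 - 3)/(10 - 9) ≡ 3/1 mod 11. 1⁻¹ ≡ 1 (mod 11), so λ ≡ 3.
  x = λ² - 9 - 10 = 9 - 19 ≡ 1; y = λ·(9 - 1) - 3 ≡ 10. → (1, 10)

(1, 10)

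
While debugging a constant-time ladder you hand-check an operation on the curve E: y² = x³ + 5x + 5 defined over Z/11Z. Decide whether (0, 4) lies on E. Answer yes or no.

yes

y² = 4² ≡ 5; x³ + 5x + 5 = 5 ≡ 5 (mod 11). 5 = 5.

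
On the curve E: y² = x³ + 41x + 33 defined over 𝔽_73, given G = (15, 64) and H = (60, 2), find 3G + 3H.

First 3G:
Repeated addition: build up to 3G.
2G: tangent at (15, 64): λ = (3·15² + 41)/(2·64) ≡ 59/55. 55⁻¹ ≡ 4 (mod 73) since 55·4 = 220 ≡ 1, so λ ≡ 59·4 ≡ 17.
  x = λ² - 15 - 15 = 289 - 30 ≡ 40; y = λ·(15 - 40) - 64 ≡ 22. → (40, 22)
3G: (40, 22) + (15, 64). λ = (64 - 22)/(15 - 40) ≡ 42/48 mod 73. 48⁻¹ ≡ 35 (mod 73), so λ ≡ 10.
  x = λ² - 40 - 15 = 100 - 55 ≡ 45; y = λ·(40 - 45) - 22 ≡ 1. → (45, 1)
3G = (45, 1).
Next 3H:
Repeated addition: build up to 3H.
2H: tangent at (60, 2): λ = (3·60² + 41)/(2·2) ≡ 37/4. 4⁻¹ ≡ 55 (mod 73), so λ ≡ 37·55 ≡ 64.
  x = λ² - 60 - 60 = 4096 - 120 ≡ 34; y = λ·(60 - 34) - 2 ≡ 56. → (34, 56)
3H: (34, 56) + (60, 2). λ = (2 - 56)/(60 - 34) ≡ 19/26 mod 73. 26⁻¹ ≡ 59 (mod 73), so λ ≡ 26.
  x = λ² - 34 - 60 = 676 - 94 ≡ 71; y = λ·(34 - 71) - 56 ≡ 4. → (71, 4)
3H = (71, 4).
Finally 3G + 3H:
(45, 1) + (71, 4). λ = (4 - 1)/(71 - 45) ≡ 3/26 mod 73. 26⁻¹ ≡ 59 (mod 73) since 26·59 = 1534 ≡ 1, so λ ≡ 31.
  x = λ² - 45 - 71 = 961 - 116 ≡ 42; y = λ·(45 - 42) - 1 ≡ 19. → (42, 19)

(42, 19)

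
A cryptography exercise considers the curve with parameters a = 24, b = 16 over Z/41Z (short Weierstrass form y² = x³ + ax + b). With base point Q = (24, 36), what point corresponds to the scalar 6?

Double-and-add on 6 = (110)₂. Start with Q = (24, 36) for the leading 1-bit.
double: tangent at (24, 36): λ = (3·24² + 24)/(2·36) ≡ 30/31. 31⁻¹ ≡ 4 (mod 41), so λ ≡ 30·4 ≡ 38.
  x = λ² - 24 - 24 = 1444 - 48 ≡ 2; y = λ·(24 - 2) - 36 ≡ 21. → (2, 21)
add Q: (2, 21) + (24, 36). λ = (36 - 21)/(24 - 2) ≡ 15/22 mod 41. 22⁻¹ ≡ 28 (mod 41) since 22·28 = 616 ≡ 1, so λ ≡ 10.
  x = λ² - 2 - 24 = 100 - 26 ≡ 33; y = λ·(2 - 33) - 21 ≡ 38. → (33, 38)
double: tangent at (33, 38): λ = (3·33² + 24)/(2·38) ≡ 11/35. 35⁻¹ ≡ 34 (mod 41) since 35·34 = 1190 ≡ 1, so λ ≡ 11·34 ≡ 5.
  x = λ² - 33 - 33 = 25 - 66 ≡ 0; y = λ·(33 - 0) - 38 ≡ 4. → (0, 4)

(0, 4)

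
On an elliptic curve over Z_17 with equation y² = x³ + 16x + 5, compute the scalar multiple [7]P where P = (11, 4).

Double-and-add on 7 = (111)₂. Start with P = (11, 4) for the leading 1-bit.
double: tangent at (11, 4): λ = (3·11² + 16)/(2·4) ≡ 5/8. 8⁻¹ ≡ 15 (mod 17) since 8·15 = 120 ≡ 1, so λ ≡ 5·15 ≡ 7.
  x = λ² - 11 - 11 = 49 - 22 ≡ 10; y = λ·(11 - 10) - 4 ≡ 3. → (10, 3)
add P: (10, 3) + (11, 4). λ = (4 - 3)/(11 - 10) ≡ 1/1 mod 17. 1⁻¹ ≡ 1 (mod 17), so λ ≡ 1.
  x = λ² - 10 - 11 = 1 - 21 ≡ 14; y = λ·(10 - 14) - 3 ≡ 10. → (14, 10)
double: tangent at (14, 10): λ = (3·14² + 16)/(2·10) ≡ 9/3. 3⁻¹ ≡ 6 (mod 17) since 3·6 = 18 ≡ 1, so λ ≡ 9·6 ≡ 3.
  x = λ² - 14 - 14 = 9 - 28 ≡ 15; y = λ·(14 - 15) - 10 ≡ 4. → (15, 4)
add P: (15, 4) + (11, 4). λ = (4 - 4)/(11 - 15) ≡ 0/13 mod 17. 13⁻¹ ≡ 4 (mod 17), so λ ≡ 0.
  x = λ² - 15 - 11 = 0 - 26 ≡ 8; y = λ·(15 - 8) - 4 ≡ 13. → (8, 13)

(8, 13)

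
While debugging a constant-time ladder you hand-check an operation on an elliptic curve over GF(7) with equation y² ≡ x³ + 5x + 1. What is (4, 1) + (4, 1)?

tangent at (4, 1): λ = (3·4² + 5)/(2·1) ≡ 4/2. 2⁻¹ ≡ 4 (mod 7), so λ ≡ 4·4 ≡ 2.
  x = λ² - 4 - 4 = 4 - 8 ≡ 3; y = λ·(4 - 3) - 1 ≡ 1. → (3, 1)

(3, 1)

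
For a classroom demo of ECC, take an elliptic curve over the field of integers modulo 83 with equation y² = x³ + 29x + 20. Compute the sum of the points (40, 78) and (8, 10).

(40, 78) + (8, 10). λ = (10 - 78)/(8 - 40) ≡ 15/51 mod 83. 51⁻¹ ≡ 70 (mod 83), so λ ≡ 54.
  x = λ² - 40 - 8 = 2916 - 48 ≡ 46; y = λ·(40 - 46) - 78 ≡ 13. → (46, 13)

(46, 13)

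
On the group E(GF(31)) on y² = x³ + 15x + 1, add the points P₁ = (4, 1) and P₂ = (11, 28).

(4, 1) + (11, 28). λ = (28 - 1)/(11 - 4) ≡ 27/7 mod 31. 7⁻¹ ≡ 9 (mod 31), so λ ≡ 26.
  x = λ² - 4 - 11 = 676 - 15 ≡ 10; y = λ·(4 - 10) - 1 ≡ 29. → (10, 29)

(10, 29)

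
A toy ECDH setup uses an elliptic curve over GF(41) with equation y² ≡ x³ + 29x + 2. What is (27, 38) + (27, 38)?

tangent at (27, 38): λ = (3·27² + 29)/(2·38) ≡ 2/35. 35⁻¹ ≡ 34 (mod 41), so λ ≡ 2·34 ≡ 27.
  x = λ² - 27 - 27 = 729 - 54 ≡ 19; y = λ·(27 - 19) - 38 ≡ 14. → (19, 14)

(19, 14)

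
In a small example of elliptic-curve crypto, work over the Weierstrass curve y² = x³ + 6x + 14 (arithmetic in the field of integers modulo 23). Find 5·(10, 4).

Write P = (10, 4).
Double-and-add on 5 = (101)₂. Start with P = (10, 4) for the leading 1-bit.
double: tangent at (10, 4): λ = (3·10² + 6)/(2·4) ≡ 7/8. 8⁻¹ ≡ 3 (mod 23), so λ ≡ 7·3 ≡ 21.
  x = λ² - 10 - 10 = 441 - 20 ≡ 7; y = λ·(10 - 7) - 4 ≡ 13. → (7, 13)
double: tangent at (7, 13): λ = (3·7² + 6)/(2·13) ≡ 15/3. 3⁻¹ ≡ 8 (mod 23), so λ ≡ 15·8 ≡ 5.
  x = λ² - 7 - 7 = 25 - 14 ≡ 11; y = λ·(7 - 11) - 13 ≡ 13. → (11, 13)
add P: (11, 13) + (10, 4). λ = (4 - 13)/(10 - 11) ≡ 14/22 mod 23. 22⁻¹ ≡ 22 (mod 23) since 22·22 = 484 ≡ 1, so λ ≡ 9.
  x = λ² - 11 - 10 = 81 - 21 ≡ 14; y = λ·(11 - 14) - 13 ≡ 6. → (14, 6)

(14, 6)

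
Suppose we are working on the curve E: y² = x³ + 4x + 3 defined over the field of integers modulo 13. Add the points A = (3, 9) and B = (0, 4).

(3, 9) + (0, 4). λ = (4 - 9)/(0 - 3) ≡ 8/10 mod 13. 10⁻¹ ≡ 4 (mod 13), so λ ≡ 6.
  x = λ² - 3 - 0 = 36 - 3 ≡ 7; y = λ·(3 - 7) - 9 ≡ 6. → (7, 6)

(7, 6)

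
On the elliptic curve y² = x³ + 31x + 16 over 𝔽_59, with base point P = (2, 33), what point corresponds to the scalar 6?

(11, 53)

Repeated addition: build up to 6P.
2P: tangent at (2, 33): λ = (3·2² + 31)/(2·33) ≡ 43/7. 7⁻¹ ≡ 17 (mod 59) since 7·17 = 119 ≡ 1, so λ ≡ 43·17 ≡ 23.
  x = λ² - 2 - 2 = 529 - 4 ≡ 53; y = λ·(2 - 53) - 33 ≡ 33. → (53, 33)
3P: (53, 33) + (2, 33). λ = (33 - 33)/(2 - 53) ≡ 0/8 mod 59. 8⁻¹ ≡ 37 (mod 59), so λ ≡ 0.
  x = λ² - 53 - 2 = 0 - 55 ≡ 4; y = λ·(53 - 4) - 33 ≡ 26. → (4, 26)
4P: (4, 26) + (2, 33). λ = (33 - 26)/(2 - 4) ≡ 7/57 mod 59. 57⁻¹ ≡ 29 (mod 59), so λ ≡ 26.
  x = λ² - 4 - 2 = 676 - 6 ≡ 21; y = λ·(4 - 21) - 26 ≡ 4. → (21, 4)
5P: (21, 4) + (2, 33). λ = (33 - 4)/(2 - 21) ≡ 29/40 mod 59. 40⁻¹ ≡ 31 (mod 59), so λ ≡ 14.
  x = λ² - 21 - 2 = 196 - 23 ≡ 55; y = λ·(21 - 55) - 4 ≡ 51. → (55, 51)
6P: (55, 51) + (2, 33). λ = (33 - 51)/(2 - 55) ≡ 41/6 mod 59. 6⁻¹ ≡ 10 (mod 59), so λ ≡ 56.
  x = λ² - 55 - 2 = 3136 - 57 ≡ 11; y = λ·(55 - 11) - 51 ≡ 53. → (11, 53)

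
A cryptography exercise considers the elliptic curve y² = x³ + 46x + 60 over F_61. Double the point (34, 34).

tangent at (34, 34): λ = (3·34² + 46)/(2·34) ≡ 37/7. 7⁻¹ ≡ 35 (mod 61), so λ ≡ 37·35 ≡ 14.
  x = λ² - 34 - 34 = 196 - 68 ≡ 6; y = λ·(34 - 6) - 34 ≡ 53. → (6, 53)

(6, 53)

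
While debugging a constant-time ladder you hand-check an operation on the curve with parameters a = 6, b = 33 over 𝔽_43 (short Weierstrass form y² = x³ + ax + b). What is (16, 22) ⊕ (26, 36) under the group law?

(16, 22) + (26, 36). λ = (36 - 22)/(26 - 16) ≡ 14/10 mod 43. 10⁻¹ ≡ 13 (mod 43) since 10·13 = 130 ≡ 1, so λ ≡ 10.
  x = λ² - 16 - 26 = 100 - 42 ≡ 15; y = λ·(16 - 15) - 22 ≡ 31. → (15, 31)

(15, 31)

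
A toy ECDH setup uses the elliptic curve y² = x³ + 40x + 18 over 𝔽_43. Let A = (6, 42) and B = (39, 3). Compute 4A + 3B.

(36, 13)

First 4A:
Double-and-add on 4 = (100)₂. Start with A = (6, 42) for the leading 1-bit.
double: tangent at (6, 42): λ = (3·6² + 40)/(2·42) ≡ 19/41. 41⁻¹ ≡ 21 (mod 43), so λ ≡ 19·21 ≡ 12.
  x = λ² - 6 - 6 = 144 - 12 ≡ 3; y = λ·(6 - 3) - 42 ≡ 37. → (3, 37)
double: tangent at (3, 37): λ = (3·3² + 40)/(2·37) ≡ 24/31. 31⁻¹ ≡ 25 (mod 43), so λ ≡ 24·25 ≡ 41.
  x = λ² - 3 - 3 = 1681 - 6 ≡ 41; y = λ·(3 - 41) - 37 ≡ 39. → (41, 39)
4A = (41, 39).
Next 3B:
Repeated addition: build up to 3B.
2B: tangent at (39, 3): λ = (3·39² + 40)/(2·3) ≡ 2/6. 6⁻¹ ≡ 36 (mod 43), so λ ≡ 2·36 ≡ 29.
  x = λ² - 39 - 39 = 841 - 78 ≡ 32; y = λ·(39 - 32) - 3 ≡ 28. → (32, 28)
3B: (32, 28) + (39, 3). λ = (3 - 28)/(39 - 32) ≡ 18/7 mod 43. 7⁻¹ ≡ 37 (mod 43), so λ ≡ 21.
  x = λ² - 32 - 39 = 441 - 71 ≡ 26; y = λ·(32 - 26) - 28 ≡ 12. → (26, 12)
3B = (26, 12).
Finally 4A + 3B:
(41, 39) + (26, 12). λ = (12 - 39)/(26 - 41) ≡ 16/28 mod 43. 28⁻¹ ≡ 20 (mod 43), so λ ≡ 19.
  x = λ² - 41 - 26 = 361 - 67 ≡ 36; y = λ·(41 - 36) - 39 ≡ 13. → (36, 13)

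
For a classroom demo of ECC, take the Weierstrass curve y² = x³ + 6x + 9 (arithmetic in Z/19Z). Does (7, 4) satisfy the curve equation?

no

y² = 4² ≡ 16; x³ + 6x + 9 = 394 ≡ 14 (mod 19). 16 ≠ 14.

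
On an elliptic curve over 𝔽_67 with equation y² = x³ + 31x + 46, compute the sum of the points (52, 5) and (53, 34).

(52, 5) + (53, 34). λ = (34 - 5)/(53 - 52) ≡ 29/1 mod 67. 1⁻¹ ≡ 1 (mod 67), so λ ≡ 29.
  x = λ² - 52 - 53 = 841 - 105 ≡ 66; y = λ·(52 - 66) - 5 ≡ 58. → (66, 58)

(66, 58)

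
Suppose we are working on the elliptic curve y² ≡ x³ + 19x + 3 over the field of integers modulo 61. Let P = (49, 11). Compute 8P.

(10, 20)

Repeated addition: build up to 8P.
2P: tangent at (49, 11): λ = (3·49² + 19)/(2·11) ≡ 24/22. 22⁻¹ ≡ 25 (mod 61) since 22·25 = 550 ≡ 1, so λ ≡ 24·25 ≡ 51.
  x = λ² - 49 - 49 = 2601 - 98 ≡ 2; y = λ·(49 - 2) - 11 ≡ 7. → (2, 7)
3P: (2, 7) + (49, 11). λ = (11 - 7)/(49 - 2) ≡ 4/47 mod 61. 47⁻¹ ≡ 13 (mod 61), so λ ≡ 52.
  x = λ² - 2 - 49 = 2704 - 51 ≡ 30; y = λ·(2 - 30) - 7 ≡ 1. → (30, 1)
4P: (30, 1) + (49, 11). λ = (11 - 1)/(49 - 30) ≡ 10/19 mod 61. 19⁻¹ ≡ 45 (mod 61), so λ ≡ 23.
  x = λ² - 30 - 49 = 529 - 79 ≡ 23; y = λ·(30 - 23) - 1 ≡ 38. → (23, 38)
5P: (23, 38) + (49, 11). λ = (11 - 38)/(49 - 23) ≡ 34/26 mod 61. 26⁻¹ ≡ 54 (mod 61) since 26·54 = 1404 ≡ 1, so λ ≡ 6.
  x = λ² - 23 - 49 = 36 - 72 ≡ 25; y = λ·(23 - 25) - 38 ≡ 11. → (25, 11)
6P: (25, 11) + (49, 11). λ = (11 - 11)/(49 - 25) ≡ 0/24 mod 61. 24⁻¹ ≡ 28 (mod 61), so λ ≡ 0.
  x = λ² - 25 - 49 = 0 - 74 ≡ 48; y = λ·(25 - 48) - 11 ≡ 50. → (48, 50)
7P: (48, 50) + (49, 11). λ = (11 - 50)/(49 - 48) ≡ 22/1 mod 61. 1⁻¹ ≡ 1 (mod 61), so λ ≡ 22.
  x = λ² - 48 - 49 = 484 - 97 ≡ 21; y = λ·(48 - 21) - 50 ≡ 56. → (21, 56)
8P: (21, 56) + (49, 11). λ = (11 - 56)/(49 - 21) ≡ 16/28 mod 61. 28⁻¹ ≡ 24 (mod 61) since 28·24 = 672 ≡ 1, so λ ≡ 18.
  x = λ² - 21 - 49 = 324 - 70 ≡ 10; y = λ·(21 - 10) - 56 ≡ 20. → (10, 20)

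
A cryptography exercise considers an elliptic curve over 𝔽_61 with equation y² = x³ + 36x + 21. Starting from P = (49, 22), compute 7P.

Double-and-add on 7 = (111)₂. Start with P = (49, 22) for the leading 1-bit.
double: tangent at (49, 22): λ = (3·49² + 36)/(2·22) ≡ 41/44. 44⁻¹ ≡ 43 (mod 61), so λ ≡ 41·43 ≡ 55.
  x = λ² - 49 - 49 = 3025 - 98 ≡ 60; y = λ·(49 - 60) - 22 ≡ 44. → (60, 44)
add P: (60, 44) + (49, 22). λ = (22 - 44)/(49 - 60) ≡ 39/50 mod 61. 50⁻¹ ≡ 11 (mod 61), so λ ≡ 2.
  x = λ² - 60 - 49 = 4 - 109 ≡ 17; y = λ·(60 - 17) - 44 ≡ 42. → (17, 42)
double: tangent at (17, 42): λ = (3·17² + 36)/(2·42) ≡ 49/23. 23⁻¹ ≡ 8 (mod 61) since 23·8 = 184 ≡ 1, so λ ≡ 49·8 ≡ 26.
  x = λ² - 17 - 17 = 676 - 34 ≡ 32; y = λ·(17 - 32) - 42 ≡ 56. → (32, 56)
add P: (32, 56) + (49, 22). λ = (22 - 56)/(49 - 32) ≡ 27/17 mod 61. 17⁻¹ ≡ 18 (mod 61), so λ ≡ 59.
  x = λ² - 32 - 49 = 3481 - 81 ≡ 45; y = λ·(32 - 45) - 56 ≡ 31. → (45, 31)

(45, 31)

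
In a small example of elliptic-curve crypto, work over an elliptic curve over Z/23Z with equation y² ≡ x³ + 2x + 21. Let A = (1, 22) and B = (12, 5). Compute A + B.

(16, 20)

(1, 22) + (12, 5). λ = (5 - 22)/(12 - 1) ≡ 6/11 mod 23. 11⁻¹ ≡ 21 (mod 23) since 11·21 = 231 ≡ 1, so λ ≡ 11.
  x = λ² - 1 - 12 = 121 - 13 ≡ 16; y = λ·(1 - 16) - 22 ≡ 20. → (16, 20)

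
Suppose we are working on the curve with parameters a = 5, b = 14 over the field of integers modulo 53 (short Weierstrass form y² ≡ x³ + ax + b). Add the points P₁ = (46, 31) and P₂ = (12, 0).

(46, 31) + (12, 0). λ = (0 - 31)/(12 - 46) ≡ 22/19 mod 53. 19⁻¹ ≡ 14 (mod 53), so λ ≡ 43.
  x = λ² - 46 - 12 = 1849 - 58 ≡ 42; y = λ·(46 - 42) - 31 ≡ 35. → (42, 35)

(42, 35)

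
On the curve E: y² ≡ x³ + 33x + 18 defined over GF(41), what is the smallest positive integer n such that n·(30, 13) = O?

2P: tangent at (30, 13): λ = (3·30² + 33)/(2·13) ≡ 27/26. 26⁻¹ ≡ 30 (mod 41), so λ ≡ 27·30 ≡ 31.
  x = λ² - 30 - 30 = 961 - 60 ≡ 40; y = λ·(30 - 40) - 13 ≡ 5. → (40, 5)
3P: (40, 5) + (30, 13). λ = (13 - 5)/(30 - 40) ≡ 8/31 mod 41. 31⁻¹ ≡ 4 (mod 41), so λ ≡ 32.
  x = λ² - 40 - 30 = 1024 - 70 ≡ 11; y = λ·(40 - 11) - 5 ≡ 21. → (11, 21)
4P: (11, 21) + (30, 13). λ = (13 - 21)/(30 - 11) ≡ 33/19 mod 41. 19⁻¹ ≡ 13 (mod 41) since 19·13 = 247 ≡ 1, so λ ≡ 19.
  x = λ² - 11 - 30 = 361 - 41 ≡ 33; y = λ·(11 - 33) - 21 ≡ 12. → (33, 12)
5P: (33, 12) + (30, 13). λ = (13 - 12)/(30 - 33) ≡ 1/38 mod 41. 38⁻¹ ≡ 27 (mod 41) since 38·27 = 1026 ≡ 1, so λ ≡ 27.
  x = λ² - 33 - 30 = 729 - 63 ≡ 10; y = λ·(33 - 10) - 12 ≡ 35. → (10, 35)
6P: (10, 35) + (30, 13). λ = (13 - 35)/(30 - 10) ≡ 19/20 mod 41. 20⁻¹ ≡ 39 (mod 41), so λ ≡ 3.
  x = λ² - 10 - 30 = 9 - 40 ≡ 10; y = λ·(10 - 10) - 35 ≡ 6. → (10, 6)
7P: (10, 6) + (30, 13). λ = (13 - 6)/(30 - 10) ≡ 7/20 mod 41. 20⁻¹ ≡ 39 (mod 41) since 20·39 = 780 ≡ 1, so λ ≡ 27.
  x = λ² - 10 - 30 = 729 - 40 ≡ 33; y = λ·(10 - 33) - 6 ≡ 29. → (33, 29)
8P: (33, 29) + (30, 13). λ = (13 - 29)/(30 - 33) ≡ 25/38 mod 41. 38⁻¹ ≡ 27 (mod 41), so λ ≡ 19.
  x = λ² - 33 - 30 = 361 - 63 ≡ 11; y = λ·(33 - 11) - 29 ≡ 20. → (11, 20)
9P: (11, 20) + (30, 13). λ = (13 - 20)/(30 - 11) ≡ 34/19 mod 41. 19⁻¹ ≡ 13 (mod 41), so λ ≡ 32.
  x = λ² - 11 - 30 = 1024 - 41 ≡ 40; y = λ·(11 - 40) - 20 ≡ 36. → (40, 36)
10P: (40, 36) + (30, 13). λ = (13 - 36)/(30 - 40) ≡ 18/31 mod 41. 31⁻¹ ≡ 4 (mod 41), so λ ≡ 31.
  x = λ² - 40 - 30 = 961 - 70 ≡ 30; y = λ·(40 - 30) - 36 ≡ 28. → (30, 28)
11P: (30, 28) + (30, 13): same x and y₁ ≡ -y₂, so the sum is O.
11P = O, so the order is 11.

11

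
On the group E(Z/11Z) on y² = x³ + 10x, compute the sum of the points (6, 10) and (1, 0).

(8, 8)

(6, 10) + (1, 0). λ = (0 - 10)/(1 - 6) ≡ 1/6 mod 11. 6⁻¹ ≡ 2 (mod 11) since 6·2 = 12 ≡ 1, so λ ≡ 2.
  x = λ² - 6 - 1 = 4 - 7 ≡ 8; y = λ·(6 - 8) - 10 ≡ 8. → (8, 8)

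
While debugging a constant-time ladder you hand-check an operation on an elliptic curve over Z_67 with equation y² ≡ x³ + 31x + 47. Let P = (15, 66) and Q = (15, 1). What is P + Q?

O

The two points share x = 15 and their y-coordinates satisfy 66 + 1 ≡ 0 (mod 67), so they are inverses. Their sum is the point at infinity.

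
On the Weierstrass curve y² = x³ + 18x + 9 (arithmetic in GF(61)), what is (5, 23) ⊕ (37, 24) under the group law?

(5, 23) + (37, 24). λ = (24 - 23)/(37 - 5) ≡ 1/32 mod 61. 32⁻¹ ≡ 21 (mod 61) since 32·21 = 672 ≡ 1, so λ ≡ 21.
  x = λ² - 5 - 37 = 441 - 42 ≡ 33; y = λ·(5 - 33) - 23 ≡ 60. → (33, 60)

(33, 60)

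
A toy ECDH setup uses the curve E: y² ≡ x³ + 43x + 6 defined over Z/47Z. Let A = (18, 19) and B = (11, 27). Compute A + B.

(3, 31)

(18, 19) + (11, 27). λ = (27 - 19)/(11 - 18) ≡ 8/40 mod 47. 40⁻¹ ≡ 20 (mod 47) since 40·20 = 800 ≡ 1, so λ ≡ 19.
  x = λ² - 18 - 11 = 361 - 29 ≡ 3; y = λ·(18 - 3) - 19 ≡ 31. → (3, 31)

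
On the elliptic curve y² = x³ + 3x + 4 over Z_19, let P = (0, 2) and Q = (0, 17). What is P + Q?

The two points share x = 0 and their y-coordinates satisfy 2 + 17 ≡ 0 (mod 19), so they are inverses. Their sum is ∞.

O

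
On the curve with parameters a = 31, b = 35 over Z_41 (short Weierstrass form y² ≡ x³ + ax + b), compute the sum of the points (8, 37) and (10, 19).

(8, 37) + (10, 19). λ = (19 - 37)/(10 - 8) ≡ 23/2 mod 41. 2⁻¹ ≡ 21 (mod 41), so λ ≡ 32.
  x = λ² - 8 - 10 = 1024 - 18 ≡ 22; y = λ·(8 - 22) - 37 ≡ 7. → (22, 7)

(22, 7)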